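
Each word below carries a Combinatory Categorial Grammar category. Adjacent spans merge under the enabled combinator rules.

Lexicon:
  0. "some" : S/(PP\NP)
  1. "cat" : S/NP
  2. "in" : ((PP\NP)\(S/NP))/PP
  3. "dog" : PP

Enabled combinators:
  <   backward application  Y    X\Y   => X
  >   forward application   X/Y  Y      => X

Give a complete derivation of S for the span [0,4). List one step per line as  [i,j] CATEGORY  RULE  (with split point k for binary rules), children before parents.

[0,4] S   >
  [0,1] "some" : S/(PP\NP)
  [1,4] PP\NP   <
    [1,2] "cat" : S/NP
    [2,4] (PP\NP)\(S/NP)   >
      [2,3] "in" : ((PP\NP)\(S/NP))/PP
      [3,4] "dog" : PP

[0,1] S/(PP\NP)  lex  "some"
[1,2] S/NP  lex  "cat"
[2,3] ((PP\NP)\(S/NP))/PP  lex  "in"
[3,4] PP  lex  "dog"
[2,4] (PP\NP)\(S/NP)  >  k=3
[1,4] PP\NP  <  k=2
[0,4] S  >  k=1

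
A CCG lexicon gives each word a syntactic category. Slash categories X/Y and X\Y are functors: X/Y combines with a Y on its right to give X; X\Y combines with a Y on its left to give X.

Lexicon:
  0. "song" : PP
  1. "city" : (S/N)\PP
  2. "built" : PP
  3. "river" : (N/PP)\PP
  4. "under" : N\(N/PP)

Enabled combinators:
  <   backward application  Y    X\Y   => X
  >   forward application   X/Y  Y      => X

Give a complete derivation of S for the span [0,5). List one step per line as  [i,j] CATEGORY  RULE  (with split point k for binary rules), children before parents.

[0,5] S   >
  [0,2] S/N   <
    [0,1] "song" : PP
    [1,2] "city" : (S/N)\PP
  [2,5] N   <
    [2,4] N/PP   <
      [2,3] "built" : PP
      [3,4] "river" : (N/PP)\PP
    [4,5] "under" : N\(N/PP)

[0,1] PP  lex  "song"
[1,2] (S/N)\PP  lex  "city"
[0,2] S/N  <  k=1
[2,3] PP  lex  "built"
[3,4] (N/PP)\PP  lex  "river"
[2,4] N/PP  <  k=3
[4,5] N\(N/PP)  lex  "under"
[2,5] N  <  k=4
[0,5] S  >  k=2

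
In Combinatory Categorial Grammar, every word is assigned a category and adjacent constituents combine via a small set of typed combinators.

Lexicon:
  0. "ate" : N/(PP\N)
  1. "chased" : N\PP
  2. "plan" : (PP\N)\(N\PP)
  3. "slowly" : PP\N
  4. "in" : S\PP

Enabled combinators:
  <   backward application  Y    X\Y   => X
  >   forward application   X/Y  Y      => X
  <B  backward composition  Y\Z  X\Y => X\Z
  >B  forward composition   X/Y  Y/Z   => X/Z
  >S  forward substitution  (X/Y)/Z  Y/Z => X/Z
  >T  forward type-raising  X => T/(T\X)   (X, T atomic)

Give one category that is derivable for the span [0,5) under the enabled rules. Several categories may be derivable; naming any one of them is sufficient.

[0,5] S   <
  [0,3] N   >
    [0,1] "ate" : N/(PP\N)
    [1,3] PP\N   <
      [1,2] "chased" : N\PP
      [2,3] "plan" : (PP\N)\(N\PP)
  [3,5] S\N   <B
    [3,4] "slowly" : PP\N
    [4,5] "in" : S\PP

S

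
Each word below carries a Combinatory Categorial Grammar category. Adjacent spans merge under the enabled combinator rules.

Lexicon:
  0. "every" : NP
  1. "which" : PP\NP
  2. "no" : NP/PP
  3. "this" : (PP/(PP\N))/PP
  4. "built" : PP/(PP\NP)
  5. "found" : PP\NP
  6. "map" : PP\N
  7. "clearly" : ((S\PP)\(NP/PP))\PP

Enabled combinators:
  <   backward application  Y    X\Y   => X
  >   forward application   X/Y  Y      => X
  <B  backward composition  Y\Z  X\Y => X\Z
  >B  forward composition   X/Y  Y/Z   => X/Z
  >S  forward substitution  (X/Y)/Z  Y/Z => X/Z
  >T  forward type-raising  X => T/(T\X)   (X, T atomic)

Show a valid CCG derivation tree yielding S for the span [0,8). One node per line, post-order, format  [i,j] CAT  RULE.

[0,8] S   <
  [0,1] "every" : NP
  [1,8] S\NP   <B
    [1,2] "which" : PP\NP
    [2,8] S\PP   <
      [2,3] "no" : NP/PP
      [3,8] (S\PP)\(NP/PP)   <
        [3,7] PP   >
          [3,6] PP/(PP\N)   >
            [3,4] "this" : (PP/(PP\N))/PP
            [4,6] PP   >
              [4,5] "built" : PP/(PP\NP)
              [5,6] "found" : PP\NP
          [6,7] "map" : PP\N
        [7,8] "clearly" : ((S\PP)\(NP/PP))\PP

[0,1] NP  lex  "every"
[1,2] PP\NP  lex  "which"
[2,3] NP/PP  lex  "no"
[3,4] (PP/(PP\N))/PP  lex  "this"
[4,5] PP/(PP\NP)  lex  "built"
[5,6] PP\NP  lex  "found"
[4,6] PP  >  k=5
[3,6] PP/(PP\N)  >  k=4
[6,7] PP\N  lex  "map"
[3,7] PP  >  k=6
[7,8] ((S\PP)\(NP/PP))\PP  lex  "clearly"
[3,8] (S\PP)\(NP/PP)  <  k=7
[2,8] S\PP  <  k=3
[1,8] S\NP  <B  k=2
[0,8] S  <  k=1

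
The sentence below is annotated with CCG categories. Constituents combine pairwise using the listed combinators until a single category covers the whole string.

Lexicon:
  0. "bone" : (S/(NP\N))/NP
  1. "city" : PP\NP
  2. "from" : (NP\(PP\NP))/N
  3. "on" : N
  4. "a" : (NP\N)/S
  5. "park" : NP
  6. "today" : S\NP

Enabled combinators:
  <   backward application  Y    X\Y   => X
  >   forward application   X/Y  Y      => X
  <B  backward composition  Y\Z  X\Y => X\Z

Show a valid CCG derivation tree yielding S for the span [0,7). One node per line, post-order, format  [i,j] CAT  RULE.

[0,7] S   >
  [0,4] S/(NP\N)   >
    [0,1] "bone" : (S/(NP\N))/NP
    [1,4] NP   <
      [1,2] "city" : PP\NP
      [2,4] NP\(PP\NP)   >
        [2,3] "from" : (NP\(PP\NP))/N
        [3,4] "on" : N
  [4,7] NP\N   >
    [4,5] "a" : (NP\N)/S
    [5,7] S   <
      [5,6] "park" : NP
      [6,7] "today" : S\NP

[0,1] (S/(NP\N))/NP  lex  "bone"
[1,2] PP\NP  lex  "city"
[2,3] (NP\(PP\NP))/N  lex  "from"
[3,4] N  lex  "on"
[2,4] NP\(PP\NP)  >  k=3
[1,4] NP  <  k=2
[0,4] S/(NP\N)  >  k=1
[4,5] (NP\N)/S  lex  "a"
[5,6] NP  lex  "park"
[6,7] S\NP  lex  "today"
[5,7] S  <  k=6
[4,7] NP\N  >  k=5
[0,7] S  >  k=4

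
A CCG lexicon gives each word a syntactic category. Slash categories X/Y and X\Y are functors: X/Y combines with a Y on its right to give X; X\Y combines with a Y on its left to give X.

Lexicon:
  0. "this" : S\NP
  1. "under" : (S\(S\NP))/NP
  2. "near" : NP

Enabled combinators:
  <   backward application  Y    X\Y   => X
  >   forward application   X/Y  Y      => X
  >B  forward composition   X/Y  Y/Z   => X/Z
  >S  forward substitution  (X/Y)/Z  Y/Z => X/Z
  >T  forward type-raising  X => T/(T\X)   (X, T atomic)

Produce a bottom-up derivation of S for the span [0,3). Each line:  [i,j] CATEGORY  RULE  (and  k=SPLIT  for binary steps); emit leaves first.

[0,3] S   <
  [0,1] "this" : S\NP
  [1,3] S\(S\NP)   >
    [1,2] "under" : (S\(S\NP))/NP
    [2,3] "near" : NP

[0,1] S\NP  lex  "this"
[1,2] (S\(S\NP))/NP  lex  "under"
[2,3] NP  lex  "near"
[1,3] S\(S\NP)  >  k=2
[0,3] S  <  k=1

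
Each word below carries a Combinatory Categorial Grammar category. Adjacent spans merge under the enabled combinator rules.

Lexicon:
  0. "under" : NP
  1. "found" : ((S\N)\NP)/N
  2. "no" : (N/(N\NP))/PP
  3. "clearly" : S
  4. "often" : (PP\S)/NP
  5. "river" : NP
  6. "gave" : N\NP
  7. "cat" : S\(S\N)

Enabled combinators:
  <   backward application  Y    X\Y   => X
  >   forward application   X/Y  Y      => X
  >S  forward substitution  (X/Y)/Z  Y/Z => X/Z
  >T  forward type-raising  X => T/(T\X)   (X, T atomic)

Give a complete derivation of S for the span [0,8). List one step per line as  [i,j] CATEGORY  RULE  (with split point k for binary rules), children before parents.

[0,8] S   <
  [0,7] S\N   <
    [0,1] "under" : NP
    [1,7] (S\N)\NP   >
      [1,2] "found" : ((S\N)\NP)/N
      [2,7] N   >
        [2,6] N/(N\NP)   >
          [2,3] "no" : (N/(N\NP))/PP
          [3,6] PP   <
            [3,4] "clearly" : S
            [4,6] PP\S   >
              [4,5] "often" : (PP\S)/NP
              [5,6] "river" : NP
        [6,7] "gave" : N\NP
  [7,8] "cat" : S\(S\N)

[0,1] NP  lex  "under"
[1,2] ((S\N)\NP)/N  lex  "found"
[2,3] (N/(N\NP))/PP  lex  "no"
[3,4] S  lex  "clearly"
[4,5] (PP\S)/NP  lex  "often"
[5,6] NP  lex  "river"
[4,6] PP\S  >  k=5
[3,6] PP  <  k=4
[2,6] N/(N\NP)  >  k=3
[6,7] N\NP  lex  "gave"
[2,7] N  >  k=6
[1,7] (S\N)\NP  >  k=2
[0,7] S\N  <  k=1
[7,8] S\(S\N)  lex  "cat"
[0,8] S  <  k=7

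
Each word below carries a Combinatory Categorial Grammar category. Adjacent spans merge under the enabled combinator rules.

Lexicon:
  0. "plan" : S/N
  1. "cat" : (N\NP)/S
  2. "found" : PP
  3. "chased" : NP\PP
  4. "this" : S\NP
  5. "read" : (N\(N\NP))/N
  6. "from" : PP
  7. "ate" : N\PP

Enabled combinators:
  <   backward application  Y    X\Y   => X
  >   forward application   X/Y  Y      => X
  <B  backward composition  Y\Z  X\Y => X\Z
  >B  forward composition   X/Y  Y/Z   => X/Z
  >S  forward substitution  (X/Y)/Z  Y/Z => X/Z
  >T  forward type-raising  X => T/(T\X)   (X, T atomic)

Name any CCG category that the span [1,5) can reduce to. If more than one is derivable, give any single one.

N\NP

[0,8] S   >
  [0,1] "plan" : S/N
  [1,8] N   <
    [1,5] N\NP   >
      [1,2] "cat" : (N\NP)/S
      [2,5] S   <
        [2,3] "found" : PP
        [3,5] S\PP   <B
          [3,4] "chased" : NP\PP
          [4,5] "this" : S\NP
    [5,8] N\(N\NP)   >
      [5,6] "read" : (N\(N\NP))/N
      [6,8] N   >
        [6,7] N/(N\PP)   >T
          [6,7] "from" : PP
        [7,8] "ate" : N\PP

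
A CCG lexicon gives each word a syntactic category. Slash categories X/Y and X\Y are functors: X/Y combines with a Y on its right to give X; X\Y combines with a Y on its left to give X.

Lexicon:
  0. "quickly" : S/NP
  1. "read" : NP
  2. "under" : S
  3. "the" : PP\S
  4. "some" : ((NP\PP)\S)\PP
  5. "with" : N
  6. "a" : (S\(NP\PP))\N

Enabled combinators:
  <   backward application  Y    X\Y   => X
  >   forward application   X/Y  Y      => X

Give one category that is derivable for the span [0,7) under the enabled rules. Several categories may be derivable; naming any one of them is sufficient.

S

[0,7] S   <
  [0,5] NP\PP   <
    [0,2] S   >
      [0,1] "quickly" : S/NP
      [1,2] "read" : NP
    [2,5] (NP\PP)\S   <
      [2,4] PP   <
        [2,3] "under" : S
        [3,4] "the" : PP\S
      [4,5] "some" : ((NP\PP)\S)\PP
  [5,7] S\(NP\PP)   <
    [5,6] "with" : N
    [6,7] "a" : (S\(NP\PP))\N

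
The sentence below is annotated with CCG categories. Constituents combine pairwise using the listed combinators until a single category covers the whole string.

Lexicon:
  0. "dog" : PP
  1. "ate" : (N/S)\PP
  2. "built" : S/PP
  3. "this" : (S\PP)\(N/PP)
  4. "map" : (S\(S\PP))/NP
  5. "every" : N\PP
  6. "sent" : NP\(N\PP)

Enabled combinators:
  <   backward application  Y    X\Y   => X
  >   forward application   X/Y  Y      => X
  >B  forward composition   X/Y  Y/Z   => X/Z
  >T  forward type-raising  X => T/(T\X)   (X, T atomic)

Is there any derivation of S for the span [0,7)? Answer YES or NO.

YES

[0,7] S   <
  [0,4] S\PP   <
    [0,3] N/PP   >B
      [0,2] N/S   <
        [0,1] "dog" : PP
        [1,2] "ate" : (N/S)\PP
      [2,3] "built" : S/PP
    [3,4] "this" : (S\PP)\(N/PP)
  [4,7] S\(S\PP)   >
    [4,5] "map" : (S\(S\PP))/NP
    [5,7] NP   <
      [5,6] "every" : N\PP
      [6,7] "sent" : NP\(N\PP)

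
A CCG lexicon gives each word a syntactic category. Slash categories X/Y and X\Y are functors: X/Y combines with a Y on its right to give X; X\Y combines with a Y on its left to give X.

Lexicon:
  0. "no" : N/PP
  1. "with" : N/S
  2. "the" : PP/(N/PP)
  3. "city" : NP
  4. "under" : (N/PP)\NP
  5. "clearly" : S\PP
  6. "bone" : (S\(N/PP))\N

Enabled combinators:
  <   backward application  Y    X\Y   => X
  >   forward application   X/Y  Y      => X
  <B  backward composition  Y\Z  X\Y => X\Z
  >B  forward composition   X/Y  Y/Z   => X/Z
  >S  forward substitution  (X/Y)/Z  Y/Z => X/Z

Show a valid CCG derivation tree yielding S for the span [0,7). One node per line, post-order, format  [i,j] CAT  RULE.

[0,1] N/PP  lex  "no"
[1,2] N/S  lex  "with"
[2,3] PP/(N/PP)  lex  "the"
[3,4] NP  lex  "city"
[4,5] (N/PP)\NP  lex  "under"
[3,5] N/PP  <  k=4
[2,5] PP  >  k=3
[5,6] S\PP  lex  "clearly"
[2,6] S  <  k=5
[1,6] N  >  k=2
[6,7] (S\(N/PP))\N  lex  "bone"
[1,7] S\(N/PP)  <  k=6
[0,7] S  <  k=1

[0,7] S   <
  [0,1] "no" : N/PP
  [1,7] S\(N/PP)   <
    [1,6] N   >
      [1,2] "with" : N/S
      [2,6] S   <
        [2,5] PP   >
          [2,3] "the" : PP/(N/PP)
          [3,5] N/PP   <
            [3,4] "city" : NP
            [4,5] "under" : (N/PP)\NP
        [5,6] "clearly" : S\PP
    [6,7] "bone" : (S\(N/PP))\N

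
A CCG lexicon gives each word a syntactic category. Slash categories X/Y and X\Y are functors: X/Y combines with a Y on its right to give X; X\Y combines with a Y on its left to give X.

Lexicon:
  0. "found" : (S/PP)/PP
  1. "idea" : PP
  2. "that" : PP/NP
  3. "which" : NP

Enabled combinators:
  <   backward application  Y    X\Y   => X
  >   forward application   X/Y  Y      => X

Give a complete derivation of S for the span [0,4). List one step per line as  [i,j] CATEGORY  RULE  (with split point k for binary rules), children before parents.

[0,4] S   >
  [0,2] S/PP   >
    [0,1] "found" : (S/PP)/PP
    [1,2] "idea" : PP
  [2,4] PP   >
    [2,3] "that" : PP/NP
    [3,4] "which" : NP

[0,1] (S/PP)/PP  lex  "found"
[1,2] PP  lex  "idea"
[0,2] S/PP  >  k=1
[2,3] PP/NP  lex  "that"
[3,4] NP  lex  "which"
[2,4] PP  >  k=3
[0,4] S  >  k=2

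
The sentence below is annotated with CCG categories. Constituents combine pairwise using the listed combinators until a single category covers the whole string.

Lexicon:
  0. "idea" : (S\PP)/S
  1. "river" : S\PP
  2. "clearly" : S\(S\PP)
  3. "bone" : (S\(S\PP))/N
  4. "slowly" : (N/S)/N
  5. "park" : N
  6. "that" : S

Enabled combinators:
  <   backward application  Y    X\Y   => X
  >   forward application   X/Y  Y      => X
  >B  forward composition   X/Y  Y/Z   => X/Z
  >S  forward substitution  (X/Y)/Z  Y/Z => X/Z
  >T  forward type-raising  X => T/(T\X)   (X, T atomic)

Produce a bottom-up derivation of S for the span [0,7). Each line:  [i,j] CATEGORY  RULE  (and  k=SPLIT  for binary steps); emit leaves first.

[0,7] S   <
  [0,3] S\PP   >
    [0,1] "idea" : (S\PP)/S
    [1,3] S   <
      [1,2] "river" : S\PP
      [2,3] "clearly" : S\(S\PP)
  [3,7] S\(S\PP)   >
    [3,4] "bone" : (S\(S\PP))/N
    [4,7] N   >
      [4,6] N/S   >
        [4,5] "slowly" : (N/S)/N
        [5,6] "park" : N
      [6,7] "that" : S

[0,1] (S\PP)/S  lex  "idea"
[1,2] S\PP  lex  "river"
[2,3] S\(S\PP)  lex  "clearly"
[1,3] S  <  k=2
[0,3] S\PP  >  k=1
[3,4] (S\(S\PP))/N  lex  "bone"
[4,5] (N/S)/N  lex  "slowly"
[5,6] N  lex  "park"
[4,6] N/S  >  k=5
[6,7] S  lex  "that"
[4,7] N  >  k=6
[3,7] S\(S\PP)  >  k=4
[0,7] S  <  k=3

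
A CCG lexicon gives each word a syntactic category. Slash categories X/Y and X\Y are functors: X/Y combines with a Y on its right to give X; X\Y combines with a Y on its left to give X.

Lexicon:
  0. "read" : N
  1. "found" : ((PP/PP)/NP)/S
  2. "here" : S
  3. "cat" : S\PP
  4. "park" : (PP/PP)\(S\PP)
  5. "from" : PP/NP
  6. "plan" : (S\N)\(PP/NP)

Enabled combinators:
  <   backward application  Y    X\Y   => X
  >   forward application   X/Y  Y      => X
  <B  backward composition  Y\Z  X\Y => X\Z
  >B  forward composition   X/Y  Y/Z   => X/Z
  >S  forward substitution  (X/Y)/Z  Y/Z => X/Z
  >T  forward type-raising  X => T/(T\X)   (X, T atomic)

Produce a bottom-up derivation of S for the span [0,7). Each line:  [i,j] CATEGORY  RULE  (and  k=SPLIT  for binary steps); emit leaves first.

[0,7] S   <
  [0,1] "read" : N
  [1,7] S\N   <
    [1,6] PP/NP   >S
      [1,3] (PP/PP)/NP   >
        [1,2] "found" : ((PP/PP)/NP)/S
        [2,3] "here" : S
      [3,6] PP/NP   >B
        [3,5] PP/PP   <
          [3,4] "cat" : S\PP
          [4,5] "park" : (PP/PP)\(S\PP)
        [5,6] "from" : PP/NP
    [6,7] "plan" : (S\N)\(PP/NP)

[0,1] N  lex  "read"
[1,2] ((PP/PP)/NP)/S  lex  "found"
[2,3] S  lex  "here"
[1,3] (PP/PP)/NP  >  k=2
[3,4] S\PP  lex  "cat"
[4,5] (PP/PP)\(S\PP)  lex  "park"
[3,5] PP/PP  <  k=4
[5,6] PP/NP  lex  "from"
[3,6] PP/NP  >B  k=5
[1,6] PP/NP  >S  k=3
[6,7] (S\N)\(PP/NP)  lex  "plan"
[1,7] S\N  <  k=6
[0,7] S  <  k=1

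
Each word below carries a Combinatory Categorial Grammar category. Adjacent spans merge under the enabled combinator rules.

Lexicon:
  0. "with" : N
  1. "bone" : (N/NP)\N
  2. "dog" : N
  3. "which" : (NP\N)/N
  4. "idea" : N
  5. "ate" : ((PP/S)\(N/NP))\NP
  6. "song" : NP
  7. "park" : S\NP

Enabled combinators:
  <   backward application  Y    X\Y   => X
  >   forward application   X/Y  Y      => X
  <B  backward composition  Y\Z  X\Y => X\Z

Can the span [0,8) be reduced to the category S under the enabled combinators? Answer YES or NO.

NO

N (N/NP)\N N (NP\N)/N N ((PP/S)\(N/NP))\NP NP S\NP
CKY chart[0,8] = {PP}; S ∉ chart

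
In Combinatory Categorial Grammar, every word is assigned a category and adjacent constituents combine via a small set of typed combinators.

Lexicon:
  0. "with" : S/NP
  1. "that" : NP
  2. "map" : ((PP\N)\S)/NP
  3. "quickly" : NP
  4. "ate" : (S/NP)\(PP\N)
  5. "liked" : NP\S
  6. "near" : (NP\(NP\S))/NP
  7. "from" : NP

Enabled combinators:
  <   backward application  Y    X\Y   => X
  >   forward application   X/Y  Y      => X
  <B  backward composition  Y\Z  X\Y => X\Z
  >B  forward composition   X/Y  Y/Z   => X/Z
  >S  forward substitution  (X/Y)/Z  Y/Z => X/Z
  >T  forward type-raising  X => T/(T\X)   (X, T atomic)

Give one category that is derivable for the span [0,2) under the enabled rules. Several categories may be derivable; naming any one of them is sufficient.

[0,8] S   >
  [0,5] S/NP   <
    [0,4] PP\N   <
      [0,2] S   >
        [0,1] "with" : S/NP
        [1,2] "that" : NP
      [2,4] (PP\N)\S   >
        [2,3] "map" : ((PP\N)\S)/NP
        [3,4] "quickly" : NP
    [4,5] "ate" : (S/NP)\(PP\N)
  [5,8] NP   <
    [5,6] "liked" : NP\S
    [6,8] NP\(NP\S)   >
      [6,7] "near" : (NP\(NP\S))/NP
      [7,8] "from" : NP

S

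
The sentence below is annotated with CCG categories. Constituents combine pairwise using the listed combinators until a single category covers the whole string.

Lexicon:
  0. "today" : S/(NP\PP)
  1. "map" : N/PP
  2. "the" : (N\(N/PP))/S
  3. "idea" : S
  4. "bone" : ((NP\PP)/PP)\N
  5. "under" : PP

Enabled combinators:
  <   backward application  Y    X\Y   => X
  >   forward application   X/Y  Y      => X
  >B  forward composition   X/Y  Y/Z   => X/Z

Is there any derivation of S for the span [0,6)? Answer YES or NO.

YES

[0,6] S   >
  [0,5] S/PP   >B
    [0,1] "today" : S/(NP\PP)
    [1,5] (NP\PP)/PP   <
      [1,4] N   <
        [1,2] "map" : N/PP
        [2,4] N\(N/PP)   >
          [2,3] "the" : (N\(N/PP))/S
          [3,4] "idea" : S
      [4,5] "bone" : ((NP\PP)/PP)\N
  [5,6] "under" : PP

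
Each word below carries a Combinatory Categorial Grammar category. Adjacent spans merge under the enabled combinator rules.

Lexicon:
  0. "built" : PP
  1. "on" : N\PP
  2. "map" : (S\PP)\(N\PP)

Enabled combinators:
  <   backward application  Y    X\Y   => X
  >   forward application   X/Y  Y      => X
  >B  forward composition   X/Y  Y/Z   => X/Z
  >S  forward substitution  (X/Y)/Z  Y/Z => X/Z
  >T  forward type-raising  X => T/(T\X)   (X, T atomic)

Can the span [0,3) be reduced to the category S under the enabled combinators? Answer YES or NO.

[0,3] S   >
  [0,1] S/(S\PP)   >T
    [0,1] "built" : PP
  [1,3] S\PP   <
    [1,2] "on" : N\PP
    [2,3] "map" : (S\PP)\(N\PP)

YES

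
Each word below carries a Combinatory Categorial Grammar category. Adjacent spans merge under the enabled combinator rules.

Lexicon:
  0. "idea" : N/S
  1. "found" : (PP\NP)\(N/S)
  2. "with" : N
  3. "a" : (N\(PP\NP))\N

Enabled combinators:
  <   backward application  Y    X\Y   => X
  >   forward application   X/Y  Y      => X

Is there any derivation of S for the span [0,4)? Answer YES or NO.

N/S (PP\NP)\(N/S) N (N\(PP\NP))\N
CKY chart[0,4] = {N}; S ∉ chart

NO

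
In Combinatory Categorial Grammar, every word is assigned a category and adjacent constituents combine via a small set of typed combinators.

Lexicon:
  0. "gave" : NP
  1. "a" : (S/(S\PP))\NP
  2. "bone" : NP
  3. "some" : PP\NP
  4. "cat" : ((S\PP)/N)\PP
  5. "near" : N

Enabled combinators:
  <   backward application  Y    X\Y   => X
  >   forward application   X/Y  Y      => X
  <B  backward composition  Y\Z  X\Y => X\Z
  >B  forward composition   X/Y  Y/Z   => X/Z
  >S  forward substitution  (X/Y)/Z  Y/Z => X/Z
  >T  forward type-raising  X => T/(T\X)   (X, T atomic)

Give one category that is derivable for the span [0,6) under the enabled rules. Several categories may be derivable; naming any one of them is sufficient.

[0,6] S   >
  [0,2] S/(S\PP)   <
    [0,1] "gave" : NP
    [1,2] "a" : (S/(S\PP))\NP
  [2,6] S\PP   >
    [2,5] (S\PP)/N   <
      [2,4] PP   >
        [2,3] PP/(PP\NP)   >T
          [2,3] "bone" : NP
        [3,4] "some" : PP\NP
      [4,5] "cat" : ((S\PP)/N)\PP
    [5,6] "near" : N

S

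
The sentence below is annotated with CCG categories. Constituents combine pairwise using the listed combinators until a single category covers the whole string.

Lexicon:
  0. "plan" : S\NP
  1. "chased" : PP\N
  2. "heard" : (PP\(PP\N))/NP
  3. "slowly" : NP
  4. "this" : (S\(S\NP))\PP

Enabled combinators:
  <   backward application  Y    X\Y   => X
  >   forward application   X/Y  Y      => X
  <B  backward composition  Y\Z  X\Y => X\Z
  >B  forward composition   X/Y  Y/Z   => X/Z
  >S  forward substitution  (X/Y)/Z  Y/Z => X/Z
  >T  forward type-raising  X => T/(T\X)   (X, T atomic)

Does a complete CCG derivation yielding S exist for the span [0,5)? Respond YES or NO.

YES

[0,5] S   <
  [0,1] "plan" : S\NP
  [1,5] S\(S\NP)   <
    [1,4] PP   <
      [1,2] "chased" : PP\N
      [2,4] PP\(PP\N)   >
        [2,3] "heard" : (PP\(PP\N))/NP
        [3,4] "slowly" : NP
    [4,5] "this" : (S\(S\NP))\PP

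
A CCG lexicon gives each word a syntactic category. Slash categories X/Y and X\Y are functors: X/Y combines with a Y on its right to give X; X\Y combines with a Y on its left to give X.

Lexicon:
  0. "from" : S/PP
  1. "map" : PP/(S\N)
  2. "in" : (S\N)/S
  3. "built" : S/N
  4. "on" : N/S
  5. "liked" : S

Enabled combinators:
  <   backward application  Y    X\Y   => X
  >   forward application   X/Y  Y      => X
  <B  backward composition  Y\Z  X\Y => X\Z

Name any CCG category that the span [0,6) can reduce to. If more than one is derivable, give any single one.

S

[0,6] S   >
  [0,1] "from" : S/PP
  [1,6] PP   >
    [1,2] "map" : PP/(S\N)
    [2,6] S\N   >
      [2,3] "in" : (S\N)/S
      [3,6] S   >
        [3,4] "built" : S/N
        [4,6] N   >
          [4,5] "on" : N/S
          [5,6] "liked" : S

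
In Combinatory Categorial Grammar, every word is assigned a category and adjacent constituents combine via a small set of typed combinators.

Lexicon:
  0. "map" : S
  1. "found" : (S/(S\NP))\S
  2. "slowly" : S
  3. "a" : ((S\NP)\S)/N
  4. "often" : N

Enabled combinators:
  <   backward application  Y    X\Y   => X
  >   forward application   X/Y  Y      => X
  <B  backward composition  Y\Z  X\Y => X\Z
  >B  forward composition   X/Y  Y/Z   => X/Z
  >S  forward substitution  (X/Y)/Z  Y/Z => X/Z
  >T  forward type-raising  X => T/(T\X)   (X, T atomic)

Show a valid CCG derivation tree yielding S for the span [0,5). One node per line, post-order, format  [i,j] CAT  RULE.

[0,1] S  lex  "map"
[1,2] (S/(S\NP))\S  lex  "found"
[0,2] S/(S\NP)  <  k=1
[2,3] S  lex  "slowly"
[3,4] ((S\NP)\S)/N  lex  "a"
[4,5] N  lex  "often"
[3,5] (S\NP)\S  >  k=4
[2,5] S\NP  <  k=3
[0,5] S  >  k=2

[0,5] S   >
  [0,2] S/(S\NP)   <
    [0,1] "map" : S
    [1,2] "found" : (S/(S\NP))\S
  [2,5] S\NP   <
    [2,3] "slowly" : S
    [3,5] (S\NP)\S   >
      [3,4] "a" : ((S\NP)\S)/N
      [4,5] "often" : N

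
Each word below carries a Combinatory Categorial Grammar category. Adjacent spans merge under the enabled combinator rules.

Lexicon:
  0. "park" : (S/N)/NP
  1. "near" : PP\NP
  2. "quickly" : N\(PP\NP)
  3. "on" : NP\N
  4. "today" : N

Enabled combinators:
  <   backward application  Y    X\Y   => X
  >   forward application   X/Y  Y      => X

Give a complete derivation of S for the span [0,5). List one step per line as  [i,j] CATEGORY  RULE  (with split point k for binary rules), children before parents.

[0,5] S   >
  [0,4] S/N   >
    [0,1] "park" : (S/N)/NP
    [1,4] NP   <
      [1,3] N   <
        [1,2] "near" : PP\NP
        [2,3] "quickly" : N\(PP\NP)
      [3,4] "on" : NP\N
  [4,5] "today" : N

[0,1] (S/N)/NP  lex  "park"
[1,2] PP\NP  lex  "near"
[2,3] N\(PP\NP)  lex  "quickly"
[1,3] N  <  k=2
[3,4] NP\N  lex  "on"
[1,4] NP  <  k=3
[0,4] S/N  >  k=1
[4,5] N  lex  "today"
[0,5] S  >  k=4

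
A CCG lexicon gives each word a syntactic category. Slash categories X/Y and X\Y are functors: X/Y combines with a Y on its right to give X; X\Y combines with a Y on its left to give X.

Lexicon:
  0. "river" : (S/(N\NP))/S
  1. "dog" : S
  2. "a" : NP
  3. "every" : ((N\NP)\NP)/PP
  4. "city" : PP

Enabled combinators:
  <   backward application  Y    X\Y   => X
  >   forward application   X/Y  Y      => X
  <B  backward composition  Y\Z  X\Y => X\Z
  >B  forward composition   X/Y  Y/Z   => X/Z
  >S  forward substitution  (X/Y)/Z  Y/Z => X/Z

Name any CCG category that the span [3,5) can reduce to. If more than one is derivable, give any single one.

(N\NP)\NP

[0,5] S   >
  [0,2] S/(N\NP)   >
    [0,1] "river" : (S/(N\NP))/S
    [1,2] "dog" : S
  [2,5] N\NP   <
    [2,3] "a" : NP
    [3,5] (N\NP)\NP   >
      [3,4] "every" : ((N\NP)\NP)/PP
      [4,5] "city" : PP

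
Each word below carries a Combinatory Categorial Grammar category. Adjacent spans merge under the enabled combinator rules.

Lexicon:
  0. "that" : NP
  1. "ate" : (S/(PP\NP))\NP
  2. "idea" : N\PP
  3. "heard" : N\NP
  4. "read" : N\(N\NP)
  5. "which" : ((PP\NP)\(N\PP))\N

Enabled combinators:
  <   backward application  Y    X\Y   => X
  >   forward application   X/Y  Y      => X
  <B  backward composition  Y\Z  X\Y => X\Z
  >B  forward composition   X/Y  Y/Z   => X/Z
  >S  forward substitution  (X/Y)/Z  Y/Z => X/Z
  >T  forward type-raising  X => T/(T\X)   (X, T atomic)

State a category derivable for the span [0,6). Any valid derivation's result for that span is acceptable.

[0,6] S   >
  [0,2] S/(PP\NP)   <
    [0,1] "that" : NP
    [1,2] "ate" : (S/(PP\NP))\NP
  [2,6] PP\NP   <
    [2,3] "idea" : N\PP
    [3,6] (PP\NP)\(N\PP)   <
      [3,5] N   <
        [3,4] "heard" : N\NP
        [4,5] "read" : N\(N\NP)
      [5,6] "which" : ((PP\NP)\(N\PP))\N

S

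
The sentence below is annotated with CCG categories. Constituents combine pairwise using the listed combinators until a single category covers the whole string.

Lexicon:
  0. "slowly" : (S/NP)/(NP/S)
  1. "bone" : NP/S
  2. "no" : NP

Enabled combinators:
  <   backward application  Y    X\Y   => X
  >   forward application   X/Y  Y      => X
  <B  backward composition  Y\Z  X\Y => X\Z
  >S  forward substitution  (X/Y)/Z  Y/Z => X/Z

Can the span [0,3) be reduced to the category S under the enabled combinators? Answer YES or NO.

[0,3] S   >
  [0,2] S/NP   >
    [0,1] "slowly" : (S/NP)/(NP/S)
    [1,2] "bone" : NP/S
  [2,3] "no" : NP

YES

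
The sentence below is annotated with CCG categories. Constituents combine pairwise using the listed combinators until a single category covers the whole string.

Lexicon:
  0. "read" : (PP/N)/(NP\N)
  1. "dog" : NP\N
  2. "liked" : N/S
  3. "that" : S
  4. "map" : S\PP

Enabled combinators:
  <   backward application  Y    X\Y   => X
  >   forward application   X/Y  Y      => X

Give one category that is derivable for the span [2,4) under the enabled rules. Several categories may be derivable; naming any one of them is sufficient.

[0,5] S   <
  [0,4] PP   >
    [0,2] PP/N   >
      [0,1] "read" : (PP/N)/(NP\N)
      [1,2] "dog" : NP\N
    [2,4] N   >
      [2,3] "liked" : N/S
      [3,4] "that" : S
  [4,5] "map" : S\PP

N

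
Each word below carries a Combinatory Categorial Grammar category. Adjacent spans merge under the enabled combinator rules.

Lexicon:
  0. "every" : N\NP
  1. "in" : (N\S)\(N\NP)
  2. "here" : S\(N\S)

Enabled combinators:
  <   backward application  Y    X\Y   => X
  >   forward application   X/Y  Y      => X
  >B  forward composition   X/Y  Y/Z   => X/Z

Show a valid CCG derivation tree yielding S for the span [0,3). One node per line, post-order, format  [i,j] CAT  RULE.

[0,3] S   <
  [0,2] N\S   <
    [0,1] "every" : N\NP
    [1,2] "in" : (N\S)\(N\NP)
  [2,3] "here" : S\(N\S)

[0,1] N\NP  lex  "every"
[1,2] (N\S)\(N\NP)  lex  "in"
[0,2] N\S  <  k=1
[2,3] S\(N\S)  lex  "here"
[0,3] S  <  k=2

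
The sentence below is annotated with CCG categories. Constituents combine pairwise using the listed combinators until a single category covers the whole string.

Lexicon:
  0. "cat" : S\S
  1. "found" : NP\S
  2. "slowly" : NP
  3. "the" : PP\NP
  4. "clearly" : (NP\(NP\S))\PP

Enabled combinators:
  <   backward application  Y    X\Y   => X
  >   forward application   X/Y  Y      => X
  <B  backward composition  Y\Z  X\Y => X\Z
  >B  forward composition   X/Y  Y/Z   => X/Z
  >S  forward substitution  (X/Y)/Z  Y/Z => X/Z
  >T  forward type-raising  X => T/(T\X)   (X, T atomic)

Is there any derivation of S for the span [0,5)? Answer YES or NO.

S\S NP\S NP PP\NP (NP\(NP\S))\PP
CKY chart[0,5] = {N/(N\NP), NP, NP/(NP\NP), PP/(PP\NP), S/(S\NP)}; S ∉ chart

NO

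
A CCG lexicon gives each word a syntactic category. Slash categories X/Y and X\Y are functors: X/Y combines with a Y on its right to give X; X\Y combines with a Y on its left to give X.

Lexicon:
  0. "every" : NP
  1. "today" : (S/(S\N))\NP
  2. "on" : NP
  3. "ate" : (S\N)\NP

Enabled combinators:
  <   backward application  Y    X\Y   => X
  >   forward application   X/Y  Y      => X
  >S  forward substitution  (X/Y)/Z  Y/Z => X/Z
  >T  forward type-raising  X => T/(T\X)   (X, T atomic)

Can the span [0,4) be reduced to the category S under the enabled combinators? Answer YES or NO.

[0,4] S   >
  [0,2] S/(S\N)   <
    [0,1] "every" : NP
    [1,2] "today" : (S/(S\N))\NP
  [2,4] S\N   <
    [2,3] "on" : NP
    [3,4] "ate" : (S\N)\NP

YES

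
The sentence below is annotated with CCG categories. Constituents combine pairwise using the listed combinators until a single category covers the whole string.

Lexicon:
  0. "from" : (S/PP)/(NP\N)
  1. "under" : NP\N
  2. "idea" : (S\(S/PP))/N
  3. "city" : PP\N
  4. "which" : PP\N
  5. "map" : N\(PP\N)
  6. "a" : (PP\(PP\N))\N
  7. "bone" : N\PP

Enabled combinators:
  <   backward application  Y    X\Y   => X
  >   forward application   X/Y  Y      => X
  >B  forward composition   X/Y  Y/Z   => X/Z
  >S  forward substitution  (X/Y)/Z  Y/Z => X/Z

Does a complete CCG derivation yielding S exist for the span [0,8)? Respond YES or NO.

[0,8] S   <
  [0,2] S/PP   >
    [0,1] "from" : (S/PP)/(NP\N)
    [1,2] "under" : NP\N
  [2,8] S\(S/PP)   >
    [2,3] "idea" : (S\(S/PP))/N
    [3,8] N   <
      [3,7] PP   <
        [3,4] "city" : PP\N
        [4,7] PP\(PP\N)   <
          [4,6] N   <
            [4,5] "which" : PP\N
            [5,6] "map" : N\(PP\N)
          [6,7] "a" : (PP\(PP\N))\N
      [7,8] "bone" : N\PP

YES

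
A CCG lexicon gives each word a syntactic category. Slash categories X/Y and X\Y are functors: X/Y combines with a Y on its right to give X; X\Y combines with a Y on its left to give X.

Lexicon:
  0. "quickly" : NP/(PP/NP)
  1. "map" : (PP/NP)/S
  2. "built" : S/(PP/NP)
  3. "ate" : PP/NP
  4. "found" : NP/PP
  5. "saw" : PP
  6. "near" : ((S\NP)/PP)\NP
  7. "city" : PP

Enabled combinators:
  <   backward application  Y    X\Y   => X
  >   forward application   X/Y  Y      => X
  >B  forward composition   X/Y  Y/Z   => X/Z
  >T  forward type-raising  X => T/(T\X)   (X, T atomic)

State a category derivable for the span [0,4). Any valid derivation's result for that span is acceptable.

[0,8] S   <
  [0,4] NP   >
    [0,1] "quickly" : NP/(PP/NP)
    [1,4] PP/NP   >
      [1,2] "map" : (PP/NP)/S
      [2,4] S   >
        [2,3] "built" : S/(PP/NP)
        [3,4] "ate" : PP/NP
  [4,8] S\NP   >
    [4,7] (S\NP)/PP   <
      [4,6] NP   >
        [4,5] "found" : NP/PP
        [5,6] "saw" : PP
      [6,7] "near" : ((S\NP)/PP)\NP
    [7,8] "city" : PP

NP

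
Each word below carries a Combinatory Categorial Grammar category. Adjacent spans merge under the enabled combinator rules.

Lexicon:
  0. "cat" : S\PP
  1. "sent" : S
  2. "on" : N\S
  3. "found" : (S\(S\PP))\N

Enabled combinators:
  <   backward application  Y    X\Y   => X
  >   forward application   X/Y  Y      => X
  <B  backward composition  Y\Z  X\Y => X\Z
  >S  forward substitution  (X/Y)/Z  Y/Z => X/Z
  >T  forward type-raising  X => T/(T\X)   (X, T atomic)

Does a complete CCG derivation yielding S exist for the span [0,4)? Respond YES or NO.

YES

[0,4] S   <
  [0,1] "cat" : S\PP
  [1,4] S\(S\PP)   <
    [1,3] N   <
      [1,2] "sent" : S
      [2,3] "on" : N\S
    [3,4] "found" : (S\(S\PP))\N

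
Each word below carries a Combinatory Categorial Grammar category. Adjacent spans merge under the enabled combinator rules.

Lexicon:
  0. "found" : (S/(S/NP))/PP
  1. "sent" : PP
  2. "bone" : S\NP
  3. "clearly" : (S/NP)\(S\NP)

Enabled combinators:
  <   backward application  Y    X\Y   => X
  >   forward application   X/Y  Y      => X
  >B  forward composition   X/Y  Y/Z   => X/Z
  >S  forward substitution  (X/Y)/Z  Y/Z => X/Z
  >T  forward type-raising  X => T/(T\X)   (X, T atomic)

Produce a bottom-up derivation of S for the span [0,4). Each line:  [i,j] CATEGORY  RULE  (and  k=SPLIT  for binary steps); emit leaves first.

[0,4] S   >
  [0,2] S/(S/NP)   >
    [0,1] "found" : (S/(S/NP))/PP
    [1,2] "sent" : PP
  [2,4] S/NP   <
    [2,3] "bone" : S\NP
    [3,4] "clearly" : (S/NP)\(S\NP)

[0,1] (S/(S/NP))/PP  lex  "found"
[1,2] PP  lex  "sent"
[0,2] S/(S/NP)  >  k=1
[2,3] S\NP  lex  "bone"
[3,4] (S/NP)\(S\NP)  lex  "clearly"
[2,4] S/NP  <  k=3
[0,4] S  >  k=2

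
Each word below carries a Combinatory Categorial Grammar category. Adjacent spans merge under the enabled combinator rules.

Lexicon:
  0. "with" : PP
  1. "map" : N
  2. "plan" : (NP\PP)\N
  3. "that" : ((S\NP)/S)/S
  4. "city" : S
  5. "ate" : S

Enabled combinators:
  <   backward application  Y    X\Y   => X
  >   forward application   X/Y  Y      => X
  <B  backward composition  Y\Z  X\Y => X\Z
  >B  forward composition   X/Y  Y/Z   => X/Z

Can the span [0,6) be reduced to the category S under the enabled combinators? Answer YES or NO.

[0,6] S   <
  [0,1] "with" : PP
  [1,6] S\PP   <B
    [1,3] NP\PP   <
      [1,2] "map" : N
      [2,3] "plan" : (NP\PP)\N
    [3,6] S\NP   >
      [3,5] (S\NP)/S   >
        [3,4] "that" : ((S\NP)/S)/S
        [4,5] "city" : S
      [5,6] "ate" : S

YES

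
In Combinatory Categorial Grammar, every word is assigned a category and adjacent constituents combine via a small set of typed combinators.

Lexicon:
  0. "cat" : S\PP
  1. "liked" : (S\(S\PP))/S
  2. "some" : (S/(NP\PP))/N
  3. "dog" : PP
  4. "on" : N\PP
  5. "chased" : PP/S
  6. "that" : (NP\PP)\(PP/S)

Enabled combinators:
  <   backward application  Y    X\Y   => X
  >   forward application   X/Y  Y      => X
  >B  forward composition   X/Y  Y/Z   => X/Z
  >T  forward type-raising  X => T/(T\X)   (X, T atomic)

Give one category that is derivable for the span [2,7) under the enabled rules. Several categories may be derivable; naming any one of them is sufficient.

S

[0,7] S   <
  [0,1] "cat" : S\PP
  [1,7] S\(S\PP)   >
    [1,2] "liked" : (S\(S\PP))/S
    [2,7] S   >
      [2,5] S/(NP\PP)   >
        [2,3] "some" : (S/(NP\PP))/N
        [3,5] N   <
          [3,4] "dog" : PP
          [4,5] "on" : N\PP
      [5,7] NP\PP   <
        [5,6] "chased" : PP/S
        [6,7] "that" : (NP\PP)\(PP/S)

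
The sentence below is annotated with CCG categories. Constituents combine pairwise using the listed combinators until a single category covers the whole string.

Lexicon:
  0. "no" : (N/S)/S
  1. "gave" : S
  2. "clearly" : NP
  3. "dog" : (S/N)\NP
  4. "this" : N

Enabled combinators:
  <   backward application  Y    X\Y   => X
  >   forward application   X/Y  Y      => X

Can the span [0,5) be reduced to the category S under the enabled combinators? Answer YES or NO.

NO

(N/S)/S S NP (S/N)\NP N
CKY chart[0,5] = {N}; S ∉ chart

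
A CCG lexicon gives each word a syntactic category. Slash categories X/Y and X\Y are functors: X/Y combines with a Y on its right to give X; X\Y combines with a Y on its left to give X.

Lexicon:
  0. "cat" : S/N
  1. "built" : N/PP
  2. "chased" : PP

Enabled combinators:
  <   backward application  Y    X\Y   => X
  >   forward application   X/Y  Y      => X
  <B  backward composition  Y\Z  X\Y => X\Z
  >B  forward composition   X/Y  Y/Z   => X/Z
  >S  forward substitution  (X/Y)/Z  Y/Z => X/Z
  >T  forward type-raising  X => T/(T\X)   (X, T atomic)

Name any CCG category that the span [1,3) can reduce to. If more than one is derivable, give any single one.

[0,3] S   >
  [0,1] "cat" : S/N
  [1,3] N   >
    [1,2] "built" : N/PP
    [2,3] "chased" : PP

N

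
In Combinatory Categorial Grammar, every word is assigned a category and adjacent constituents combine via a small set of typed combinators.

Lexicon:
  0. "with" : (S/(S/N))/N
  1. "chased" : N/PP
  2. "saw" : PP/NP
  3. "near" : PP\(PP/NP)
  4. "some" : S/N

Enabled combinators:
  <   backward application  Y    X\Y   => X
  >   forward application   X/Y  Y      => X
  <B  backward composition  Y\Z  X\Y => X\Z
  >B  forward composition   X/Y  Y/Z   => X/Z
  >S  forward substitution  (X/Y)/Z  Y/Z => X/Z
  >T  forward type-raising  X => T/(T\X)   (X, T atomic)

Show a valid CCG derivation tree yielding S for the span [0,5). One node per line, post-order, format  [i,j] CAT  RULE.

[0,1] (S/(S/N))/N  lex  "with"
[1,2] N/PP  lex  "chased"
[2,3] PP/NP  lex  "saw"
[3,4] PP\(PP/NP)  lex  "near"
[2,4] PP  <  k=3
[1,4] N  >  k=2
[0,4] S/(S/N)  >  k=1
[4,5] S/N  lex  "some"
[0,5] S  >  k=4

[0,5] S   >
  [0,4] S/(S/N)   >
    [0,1] "with" : (S/(S/N))/N
    [1,4] N   >
      [1,2] "chased" : N/PP
      [2,4] PP   <
        [2,3] "saw" : PP/NP
        [3,4] "near" : PP\(PP/NP)
  [4,5] "some" : S/N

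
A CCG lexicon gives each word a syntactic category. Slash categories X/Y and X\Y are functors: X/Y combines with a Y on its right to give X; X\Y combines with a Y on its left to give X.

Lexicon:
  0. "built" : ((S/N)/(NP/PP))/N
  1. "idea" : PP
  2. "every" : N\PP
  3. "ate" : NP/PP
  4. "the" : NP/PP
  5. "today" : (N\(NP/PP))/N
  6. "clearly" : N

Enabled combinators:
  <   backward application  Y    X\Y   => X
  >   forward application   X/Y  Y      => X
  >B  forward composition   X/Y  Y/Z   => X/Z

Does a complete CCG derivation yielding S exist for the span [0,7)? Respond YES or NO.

[0,7] S   >
  [0,4] S/N   >
    [0,3] (S/N)/(NP/PP)   >
      [0,1] "built" : ((S/N)/(NP/PP))/N
      [1,3] N   <
        [1,2] "idea" : PP
        [2,3] "every" : N\PP
    [3,4] "ate" : NP/PP
  [4,7] N   <
    [4,5] "the" : NP/PP
    [5,7] N\(NP/PP)   >
      [5,6] "today" : (N\(NP/PP))/N
      [6,7] "clearly" : N

YES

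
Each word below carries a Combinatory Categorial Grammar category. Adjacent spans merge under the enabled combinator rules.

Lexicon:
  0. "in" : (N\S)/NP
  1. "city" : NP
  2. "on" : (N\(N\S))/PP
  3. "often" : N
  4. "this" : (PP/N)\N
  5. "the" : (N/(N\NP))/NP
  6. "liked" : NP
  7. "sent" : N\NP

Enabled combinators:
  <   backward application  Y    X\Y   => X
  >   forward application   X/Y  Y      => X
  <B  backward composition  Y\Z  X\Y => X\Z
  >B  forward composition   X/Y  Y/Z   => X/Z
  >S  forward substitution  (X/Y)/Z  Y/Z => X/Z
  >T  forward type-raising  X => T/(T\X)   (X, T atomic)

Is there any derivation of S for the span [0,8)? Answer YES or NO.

(N\S)/NP NP (N\(N\S))/PP N (PP/N)\N (N/(N\NP))/NP NP N\NP
CKY chart[0,8] = {N, N/(N\N), NP/(NP\N), PP/(PP\N), S/(S\N)}; S ∉ chart

NO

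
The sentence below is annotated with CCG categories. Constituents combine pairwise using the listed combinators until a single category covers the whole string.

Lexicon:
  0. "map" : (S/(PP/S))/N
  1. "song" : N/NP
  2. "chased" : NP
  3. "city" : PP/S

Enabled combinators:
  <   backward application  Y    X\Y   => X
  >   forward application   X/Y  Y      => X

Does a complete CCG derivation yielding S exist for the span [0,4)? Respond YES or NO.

YES

[0,4] S   >
  [0,3] S/(PP/S)   >
    [0,1] "map" : (S/(PP/S))/N
    [1,3] N   >
      [1,2] "song" : N/NP
      [2,3] "chased" : NP
  [3,4] "city" : PP/S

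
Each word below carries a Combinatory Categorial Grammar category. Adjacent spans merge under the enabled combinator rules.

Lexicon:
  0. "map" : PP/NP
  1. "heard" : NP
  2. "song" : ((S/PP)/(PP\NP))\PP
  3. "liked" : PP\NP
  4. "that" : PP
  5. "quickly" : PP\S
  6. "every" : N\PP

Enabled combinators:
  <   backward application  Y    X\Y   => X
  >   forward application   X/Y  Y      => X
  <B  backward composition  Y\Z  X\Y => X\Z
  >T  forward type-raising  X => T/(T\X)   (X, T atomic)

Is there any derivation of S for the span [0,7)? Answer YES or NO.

PP/NP NP ((S/PP)/(PP\NP))\PP PP\NP PP PP\S N\PP
CKY chart[0,7] = {N, N/(N\N), NP/(NP\N), PP/(PP\N), S/(S\N)}; S ∉ chart

NO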